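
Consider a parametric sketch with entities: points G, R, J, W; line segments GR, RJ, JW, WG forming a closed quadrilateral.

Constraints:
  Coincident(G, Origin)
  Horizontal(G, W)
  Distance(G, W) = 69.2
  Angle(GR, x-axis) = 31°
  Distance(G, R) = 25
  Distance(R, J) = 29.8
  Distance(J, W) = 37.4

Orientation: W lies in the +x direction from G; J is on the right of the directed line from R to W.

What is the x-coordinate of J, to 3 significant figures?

34.5

Checks: |RJ| = 29.80 ✓; |JW| = 37.40 ✓.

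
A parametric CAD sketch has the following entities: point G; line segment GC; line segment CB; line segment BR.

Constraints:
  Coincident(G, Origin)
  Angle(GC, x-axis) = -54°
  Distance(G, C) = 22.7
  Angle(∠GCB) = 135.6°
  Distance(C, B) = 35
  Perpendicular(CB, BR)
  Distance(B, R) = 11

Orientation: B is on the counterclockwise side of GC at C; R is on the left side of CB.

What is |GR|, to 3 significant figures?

51.5

∠GCB = 135.6°, so CB runs at -54.0° + (180° − 135.6°) = -9.60° from the x-axis; with |CB| = 35.0, B = C + 35.0·(cos -9.60°, sin -9.60°) = (47.9, -24.2). CB is perpendicular to BR; with |BR| = 11.0 on the left of CB, R = B + 11.0·(0.167, 0.986) = (49.7, -13.4). Then |GR| = |R − G| = 51.5.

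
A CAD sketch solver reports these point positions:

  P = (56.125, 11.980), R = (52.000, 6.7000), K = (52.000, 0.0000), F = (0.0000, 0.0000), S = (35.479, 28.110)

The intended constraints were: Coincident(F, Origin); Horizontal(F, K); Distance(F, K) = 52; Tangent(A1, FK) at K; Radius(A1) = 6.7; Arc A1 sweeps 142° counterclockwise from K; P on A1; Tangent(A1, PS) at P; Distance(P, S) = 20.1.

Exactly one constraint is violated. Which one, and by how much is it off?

Distance(P, S) = 20.1 — off by 6.10.

F = (0.00, 0.00) ✓; F.y = 0.00, K.y = 0.00 ✓; |FK| = 52.00 ✓; ∠(RK, KF) = 90.00° ✓; |RK| = 6.700 ✓; bearing(R→P) − bearing(R→K) = 142.0° ✓; |RP| = 6.700 ✓; ∠(RP, PS) = 90.00° ✓; |PS| = 26.20 ✗.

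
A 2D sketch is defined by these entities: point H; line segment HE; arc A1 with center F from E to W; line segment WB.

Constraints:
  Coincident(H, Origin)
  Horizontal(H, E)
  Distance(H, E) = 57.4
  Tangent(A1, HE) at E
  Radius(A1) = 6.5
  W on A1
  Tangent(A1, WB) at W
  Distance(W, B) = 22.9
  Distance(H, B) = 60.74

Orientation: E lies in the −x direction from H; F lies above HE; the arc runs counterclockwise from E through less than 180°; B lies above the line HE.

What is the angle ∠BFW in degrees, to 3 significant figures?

74.2°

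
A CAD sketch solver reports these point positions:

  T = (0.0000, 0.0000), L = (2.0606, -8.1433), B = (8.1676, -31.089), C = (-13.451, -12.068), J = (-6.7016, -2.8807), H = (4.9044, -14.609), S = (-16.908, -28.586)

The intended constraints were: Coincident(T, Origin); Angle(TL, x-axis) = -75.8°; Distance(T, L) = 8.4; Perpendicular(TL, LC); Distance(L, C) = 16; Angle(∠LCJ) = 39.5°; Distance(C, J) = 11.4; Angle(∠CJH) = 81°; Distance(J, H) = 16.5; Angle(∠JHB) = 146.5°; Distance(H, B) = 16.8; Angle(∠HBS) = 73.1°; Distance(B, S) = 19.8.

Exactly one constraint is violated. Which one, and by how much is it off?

Distance(B, S) = 19.8 — off by 5.40.

T = (0.00, 0.00) ✓; TL at -75.80° ✓; |TL| = 8.400 ✓; ∠(TL, LC) = 90.00° ✓; |LC| = 16.00 ✓; ∠LCJ = 39.50° ✓; |CJ| = 11.40 ✓; ∠CJH = 81.00° ✓; |JH| = 16.50 ✓; ∠JHB = 146.5° ✓; |HB| = 16.80 ✓; ∠HBS = 73.10° ✓; |BS| = 25.20 ✗.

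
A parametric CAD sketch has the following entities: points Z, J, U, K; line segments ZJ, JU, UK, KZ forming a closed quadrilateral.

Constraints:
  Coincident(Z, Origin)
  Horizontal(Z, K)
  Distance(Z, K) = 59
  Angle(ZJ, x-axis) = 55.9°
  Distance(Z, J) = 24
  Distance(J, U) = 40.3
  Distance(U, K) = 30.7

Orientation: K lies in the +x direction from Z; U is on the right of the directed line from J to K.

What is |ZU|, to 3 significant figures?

36.1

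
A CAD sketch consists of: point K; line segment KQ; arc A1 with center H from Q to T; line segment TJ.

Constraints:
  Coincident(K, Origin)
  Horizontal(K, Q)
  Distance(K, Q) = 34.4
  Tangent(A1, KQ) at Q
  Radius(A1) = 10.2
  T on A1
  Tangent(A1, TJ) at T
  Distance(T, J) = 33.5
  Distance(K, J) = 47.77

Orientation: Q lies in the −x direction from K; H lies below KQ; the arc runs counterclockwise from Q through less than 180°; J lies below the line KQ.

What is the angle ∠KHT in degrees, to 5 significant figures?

157.77°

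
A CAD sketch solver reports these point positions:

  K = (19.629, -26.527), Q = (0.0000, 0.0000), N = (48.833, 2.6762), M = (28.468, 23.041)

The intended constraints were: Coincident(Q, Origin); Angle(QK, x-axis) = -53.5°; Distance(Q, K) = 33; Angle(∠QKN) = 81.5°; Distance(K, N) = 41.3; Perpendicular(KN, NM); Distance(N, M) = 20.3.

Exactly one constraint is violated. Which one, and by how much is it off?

Distance(N, M) = 20.3 — off by 8.50.

Q = (0.00, 0.00) ✓; QK at -53.50° ✓; |QK| = 33.00 ✓; ∠QKN = 81.50° ✓; |KN| = 41.30 ✓; ∠(KN, NM) = 90.00° ✓; |NM| = 28.80 ✗.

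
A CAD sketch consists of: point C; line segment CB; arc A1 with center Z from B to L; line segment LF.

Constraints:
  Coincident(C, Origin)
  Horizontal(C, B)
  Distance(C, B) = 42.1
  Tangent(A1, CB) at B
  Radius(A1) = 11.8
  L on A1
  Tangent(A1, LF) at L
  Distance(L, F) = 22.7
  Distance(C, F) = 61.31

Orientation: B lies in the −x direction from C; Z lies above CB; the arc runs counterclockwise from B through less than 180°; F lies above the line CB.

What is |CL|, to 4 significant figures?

39.12

Checks: |ZL| = 11.80 ✓; ∠(ZL, LF) = 90.00° ✓; |LF| = 22.70 ✓; |CF| = 61.31 ✓.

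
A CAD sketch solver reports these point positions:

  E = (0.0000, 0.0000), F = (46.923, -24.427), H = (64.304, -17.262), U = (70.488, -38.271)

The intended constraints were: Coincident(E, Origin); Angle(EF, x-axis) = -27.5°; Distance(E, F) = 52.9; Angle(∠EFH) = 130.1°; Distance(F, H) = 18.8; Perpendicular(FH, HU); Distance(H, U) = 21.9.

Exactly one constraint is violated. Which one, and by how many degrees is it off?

Perpendicular(FH, HU) — off by 6.00°.

E = (0.00, 0.00) ✓; EF at -27.50° ✓; |EF| = 52.90 ✓; ∠EFH = 130.1° ✓; |FH| = 18.80 ✓; ∠(FH, HU) = 96.00° ✗; |HU| = 21.90 ✓.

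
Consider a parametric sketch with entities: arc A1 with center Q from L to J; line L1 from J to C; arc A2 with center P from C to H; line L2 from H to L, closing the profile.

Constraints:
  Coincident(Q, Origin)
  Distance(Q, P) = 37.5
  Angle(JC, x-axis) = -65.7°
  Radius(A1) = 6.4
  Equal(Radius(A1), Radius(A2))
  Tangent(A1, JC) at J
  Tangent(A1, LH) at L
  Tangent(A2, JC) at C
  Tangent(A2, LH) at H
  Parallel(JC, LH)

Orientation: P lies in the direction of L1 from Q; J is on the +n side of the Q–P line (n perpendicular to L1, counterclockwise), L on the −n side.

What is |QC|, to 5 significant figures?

38.042

The slot axis is L1's direction at -65.7°, so u = (cos -65.7°, sin -65.7°) = (0.41151, -0.91140) and n = (−sin -65.7°, cos -65.7°) = (0.91140, 0.41151). Q is at the origin and P lies 37.5 along u from Q, so P = 37.5·u = (15.432, -34.178). Tangency of A1 to both parallel lines with radius 6.4 puts J and L at Q ± 6.4·n: J = (5.8330, 2.6337), L = (-5.8330, -2.6337). Equal radii place C and H the same way about P: C = P + 6.4·n = (21.265, -31.544), H = P − 6.4·n = (9.5988, -36.811). Then |QC| = |C − Q| = 38.042.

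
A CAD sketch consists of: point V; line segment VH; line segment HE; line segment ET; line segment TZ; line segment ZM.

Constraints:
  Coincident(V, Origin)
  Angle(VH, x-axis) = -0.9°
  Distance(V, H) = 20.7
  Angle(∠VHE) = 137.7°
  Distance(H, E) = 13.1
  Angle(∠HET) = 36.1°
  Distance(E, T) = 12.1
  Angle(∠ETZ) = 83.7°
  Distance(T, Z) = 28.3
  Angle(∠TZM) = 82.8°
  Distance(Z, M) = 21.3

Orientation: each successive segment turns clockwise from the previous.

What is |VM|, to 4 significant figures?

46.38

∠ETZ = 83.7° gives TZ at 76.60° from the x-axis; with |TZ| = 28.3, Z = (24.80, 19.73). ∠TZM = 82.8° gives ZM at -20.60° from the x-axis; with |ZM| = 21.3, M = (44.74, 12.24). Then |VM| = |M − V| = 46.38.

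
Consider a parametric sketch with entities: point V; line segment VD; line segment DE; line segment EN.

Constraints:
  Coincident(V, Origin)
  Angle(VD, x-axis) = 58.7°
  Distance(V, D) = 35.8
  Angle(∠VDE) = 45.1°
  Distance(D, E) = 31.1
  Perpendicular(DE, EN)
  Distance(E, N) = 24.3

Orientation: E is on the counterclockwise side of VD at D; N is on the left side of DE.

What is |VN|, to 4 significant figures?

5.925

V is at the origin; VD runs at 58.7° with length 35.8, so D = 35.8·(cos 58.7°, sin 58.7°) = (18.60, 30.59). ∠VDE = 45.1°, so DE runs at 58.7° + (180° − 45.1°) = 193.6° from the x-axis; with |DE| = 31.1, E = D + 31.1·(cos 193.6°, sin 193.6°) = (-11.63, 23.28). DE is perpendicular to EN; with |EN| = 24.3 on the left of DE, N = E + 24.3·(0.2351, -0.9720) = (-5.915, -0.3419). Then |VN| = |N − V| = 5.925.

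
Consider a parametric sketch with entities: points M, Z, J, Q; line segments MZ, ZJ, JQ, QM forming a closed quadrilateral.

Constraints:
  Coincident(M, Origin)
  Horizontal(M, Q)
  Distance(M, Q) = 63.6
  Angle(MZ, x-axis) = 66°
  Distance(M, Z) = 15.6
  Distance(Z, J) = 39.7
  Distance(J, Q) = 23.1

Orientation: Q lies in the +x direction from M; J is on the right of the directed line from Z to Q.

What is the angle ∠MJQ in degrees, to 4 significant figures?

160.5°

Checks: |ZJ| = 39.70 ✓; |JQ| = 23.10 ✓.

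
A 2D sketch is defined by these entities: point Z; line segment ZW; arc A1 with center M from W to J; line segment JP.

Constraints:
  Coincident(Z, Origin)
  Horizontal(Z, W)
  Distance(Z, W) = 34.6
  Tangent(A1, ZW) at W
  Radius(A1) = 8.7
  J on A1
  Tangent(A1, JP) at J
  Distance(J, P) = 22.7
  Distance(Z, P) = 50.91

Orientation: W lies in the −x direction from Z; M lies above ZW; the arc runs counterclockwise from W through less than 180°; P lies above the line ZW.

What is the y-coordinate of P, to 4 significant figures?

32.59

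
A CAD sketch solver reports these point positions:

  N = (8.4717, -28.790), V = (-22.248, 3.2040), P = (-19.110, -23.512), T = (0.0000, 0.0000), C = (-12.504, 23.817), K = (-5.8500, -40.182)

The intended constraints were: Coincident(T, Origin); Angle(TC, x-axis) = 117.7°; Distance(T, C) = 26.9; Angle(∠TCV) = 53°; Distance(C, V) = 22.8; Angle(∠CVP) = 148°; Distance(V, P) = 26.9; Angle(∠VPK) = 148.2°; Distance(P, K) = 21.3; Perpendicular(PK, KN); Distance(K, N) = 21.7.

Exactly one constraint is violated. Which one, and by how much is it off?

Distance(K, N) = 21.7 — off by 3.40.

T = (0.00, 0.00) ✓; TC at 117.7° ✓; |TC| = 26.90 ✓; ∠TCV = 53.00° ✓; |CV| = 22.80 ✓; ∠CVP = 148.0° ✓; |VP| = 26.90 ✓; ∠VPK = 148.2° ✓; |PK| = 21.30 ✓; ∠(PK, KN) = 90.00° ✓; |KN| = 18.30 ✗.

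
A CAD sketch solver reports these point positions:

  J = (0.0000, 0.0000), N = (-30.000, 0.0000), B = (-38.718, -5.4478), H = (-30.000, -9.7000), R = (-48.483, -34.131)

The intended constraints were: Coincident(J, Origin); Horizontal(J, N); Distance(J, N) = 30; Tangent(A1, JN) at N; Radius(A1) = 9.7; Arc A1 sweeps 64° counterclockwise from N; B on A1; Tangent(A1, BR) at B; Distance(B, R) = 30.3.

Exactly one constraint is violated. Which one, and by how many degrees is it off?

Tangent(A1, BR) at B — off by 7.20°.

J = (0.00, 0.00) ✓; J.y = 0.00, N.y = 0.00 ✓; |JN| = 30.00 ✓; ∠(HN, NJ) = 90.00° ✓; |HN| = 9.700 ✓; bearing(H→B) − bearing(H→N) = 64.00° ✓; |HB| = 9.700 ✓; ∠(HB, BR) = 82.80° ✗; |BR| = 30.30 ✓.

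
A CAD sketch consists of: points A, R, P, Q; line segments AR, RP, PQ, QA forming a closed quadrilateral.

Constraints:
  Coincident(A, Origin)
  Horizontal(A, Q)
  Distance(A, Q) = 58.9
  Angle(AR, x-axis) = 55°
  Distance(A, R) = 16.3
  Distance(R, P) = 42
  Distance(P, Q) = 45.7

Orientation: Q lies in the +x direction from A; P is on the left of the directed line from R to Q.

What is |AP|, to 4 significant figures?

58.02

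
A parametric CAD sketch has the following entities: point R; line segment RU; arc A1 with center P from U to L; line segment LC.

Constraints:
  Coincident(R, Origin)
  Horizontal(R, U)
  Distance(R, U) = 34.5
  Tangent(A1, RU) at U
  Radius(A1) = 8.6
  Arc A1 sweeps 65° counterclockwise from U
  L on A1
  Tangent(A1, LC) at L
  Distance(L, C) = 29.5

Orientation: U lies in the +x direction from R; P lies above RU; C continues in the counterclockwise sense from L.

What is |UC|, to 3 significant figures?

37.6

On A1, U sits at bearing -90° from P; a 65° counterclockwise sweep puts L at bearing -25°, so L = P + 8.6·(cos -25°, sin -25°) = (42.3, 4.97). Tangency of A1 to LC means the radius PL is perpendicular to LC, so LC runs along (−sin -25°, cos -25°); with |LC| = 29.5, C = (54.8, 31.7). Then |UC| = |C − U| = 37.6.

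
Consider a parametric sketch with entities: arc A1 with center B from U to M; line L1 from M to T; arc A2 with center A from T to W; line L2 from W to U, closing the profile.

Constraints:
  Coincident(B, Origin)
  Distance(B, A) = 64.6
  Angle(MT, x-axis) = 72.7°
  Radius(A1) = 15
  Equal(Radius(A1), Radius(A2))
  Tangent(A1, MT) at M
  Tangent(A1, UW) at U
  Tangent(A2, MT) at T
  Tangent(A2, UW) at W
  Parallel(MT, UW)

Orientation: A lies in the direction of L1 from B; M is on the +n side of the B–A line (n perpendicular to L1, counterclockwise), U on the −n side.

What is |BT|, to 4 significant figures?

66.32

The slot axis is L1's direction at 72.7°, so u = (cos 72.7°, sin 72.7°) = (0.2974, 0.9548) and n = (−sin 72.7°, cos 72.7°) = (-0.9548, 0.2974). B is at the origin and A lies 64.6 along u from B, so A = 64.6·u = (19.21, 61.68). Tangency of A1 to both parallel lines with radius 15.0 puts M and U at B ± 15.0·n: M = (-14.32, 4.461), U = (14.32, -4.461). Equal radii place T and W the same way about A: T = A + 15.0·n = (4.889, 66.14), W = A − 15.0·n = (33.53, 57.22). Then |BT| = |T − B| = 66.32.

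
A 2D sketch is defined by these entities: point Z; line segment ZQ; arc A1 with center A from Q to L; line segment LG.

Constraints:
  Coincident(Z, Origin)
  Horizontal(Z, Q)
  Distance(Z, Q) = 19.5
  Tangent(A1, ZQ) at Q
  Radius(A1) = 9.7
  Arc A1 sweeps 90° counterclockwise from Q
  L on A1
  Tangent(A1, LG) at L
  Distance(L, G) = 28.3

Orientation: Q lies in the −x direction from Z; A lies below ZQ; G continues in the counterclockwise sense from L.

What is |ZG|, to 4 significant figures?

47.92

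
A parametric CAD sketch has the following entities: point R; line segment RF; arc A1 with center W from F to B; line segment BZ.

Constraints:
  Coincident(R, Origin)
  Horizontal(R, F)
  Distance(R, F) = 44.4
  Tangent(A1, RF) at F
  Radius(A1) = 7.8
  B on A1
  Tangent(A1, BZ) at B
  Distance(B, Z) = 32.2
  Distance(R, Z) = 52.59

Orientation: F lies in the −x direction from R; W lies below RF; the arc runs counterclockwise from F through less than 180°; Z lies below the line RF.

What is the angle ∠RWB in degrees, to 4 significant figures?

159.4°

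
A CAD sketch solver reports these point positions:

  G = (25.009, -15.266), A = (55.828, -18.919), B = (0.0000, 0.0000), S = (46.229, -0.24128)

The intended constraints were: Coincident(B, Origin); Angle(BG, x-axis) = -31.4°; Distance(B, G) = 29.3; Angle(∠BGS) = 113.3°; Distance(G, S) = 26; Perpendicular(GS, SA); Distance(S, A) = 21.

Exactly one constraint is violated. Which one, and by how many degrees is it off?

Perpendicular(GS, SA) — off by 8.10°.

B = (0.00, 0.00) ✓; BG at -31.40° ✓; |BG| = 29.30 ✓; ∠BGS = 113.3° ✓; |GS| = 26.00 ✓; ∠(GS, SA) = 98.10° ✗; |SA| = 21.00 ✓.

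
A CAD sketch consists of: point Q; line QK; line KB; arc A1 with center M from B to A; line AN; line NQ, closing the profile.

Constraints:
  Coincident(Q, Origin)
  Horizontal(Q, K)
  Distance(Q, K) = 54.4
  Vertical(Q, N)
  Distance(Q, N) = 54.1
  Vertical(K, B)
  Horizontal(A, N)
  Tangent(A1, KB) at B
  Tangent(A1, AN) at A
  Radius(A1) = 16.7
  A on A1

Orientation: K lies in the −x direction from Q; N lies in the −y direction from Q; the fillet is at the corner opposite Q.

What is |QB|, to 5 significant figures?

66.016

Q is at the origin; QK is horizontal with |QK| = 54.4 and K on the −x side, so K = (-54.400, 0.0000). QN is vertical with |QN| = 54.1 and N on the −y side, so N = (0.0000, -54.100). The virtual corner opposite Q is at (-54.400, -54.100). A1 meets KB tangentially, so MB is at right angles to KB and the tangent condition forces MA to be normal to AN, with radius 16.7, so the center M sits 16.7 in from both sides at M = (-37.700, -37.400). That places the tangent points at B = (-54.400, -37.400) on KB and A = (-37.700, -54.100) on AN. Then |QB| = |B − Q| = 66.016.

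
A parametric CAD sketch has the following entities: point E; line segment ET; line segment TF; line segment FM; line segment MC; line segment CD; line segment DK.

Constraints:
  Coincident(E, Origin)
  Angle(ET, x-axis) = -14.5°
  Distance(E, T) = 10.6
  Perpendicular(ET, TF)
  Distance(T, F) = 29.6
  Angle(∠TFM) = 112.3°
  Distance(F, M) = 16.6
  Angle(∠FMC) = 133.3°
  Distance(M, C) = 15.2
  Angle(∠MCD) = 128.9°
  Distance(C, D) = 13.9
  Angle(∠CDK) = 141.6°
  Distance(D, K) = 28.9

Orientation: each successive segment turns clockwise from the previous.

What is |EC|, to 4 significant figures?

34.98

E is at the origin; ET runs at -14.5° with length 10.6, so T = (10.26, -2.654). ET ⟂ TF, so TF runs at -104.5°; with |TF| = 29.6, F = (2.851, -31.31). ∠TFM = 112.3° gives FM at -172.2° from the x-axis; with |FM| = 16.6, M = (-13.60, -33.56). ∠FMC = 133.3° gives MC at 141.1° from the x-axis; with |MC| = 15.2, C = (-25.42, -24.02). Then |EC| = |C − E| = 34.98.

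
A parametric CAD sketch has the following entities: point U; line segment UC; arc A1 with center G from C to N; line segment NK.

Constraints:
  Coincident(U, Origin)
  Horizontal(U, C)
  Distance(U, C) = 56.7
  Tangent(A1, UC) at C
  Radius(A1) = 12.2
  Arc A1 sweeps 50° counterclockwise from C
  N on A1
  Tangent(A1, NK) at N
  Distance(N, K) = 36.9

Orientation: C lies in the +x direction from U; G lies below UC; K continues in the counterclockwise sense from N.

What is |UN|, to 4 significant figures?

47.55

U is at the origin; UC is horizontal with |UC| = 56.7 and C on the +x side, so C = (56.70, 0.000). Tangency of A1 to UC means the radius GC is perpendicular to UC, so G = C + (0, -12.2) = (56.70, -12.20). On A1, C sits at bearing 90° from G; a 50° counterclockwise sweep puts N at bearing 140°, so N = G + 12.2·(cos 140°, sin 140°) = (47.35, -4.358). Then |UN| = |N − U| = 47.55.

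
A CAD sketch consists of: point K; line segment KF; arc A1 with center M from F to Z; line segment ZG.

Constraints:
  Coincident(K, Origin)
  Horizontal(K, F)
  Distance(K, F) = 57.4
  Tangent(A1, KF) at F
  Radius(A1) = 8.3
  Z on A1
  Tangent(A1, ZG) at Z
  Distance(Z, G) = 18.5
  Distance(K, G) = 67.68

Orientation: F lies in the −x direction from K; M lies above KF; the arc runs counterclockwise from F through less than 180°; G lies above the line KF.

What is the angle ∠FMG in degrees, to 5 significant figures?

168.19°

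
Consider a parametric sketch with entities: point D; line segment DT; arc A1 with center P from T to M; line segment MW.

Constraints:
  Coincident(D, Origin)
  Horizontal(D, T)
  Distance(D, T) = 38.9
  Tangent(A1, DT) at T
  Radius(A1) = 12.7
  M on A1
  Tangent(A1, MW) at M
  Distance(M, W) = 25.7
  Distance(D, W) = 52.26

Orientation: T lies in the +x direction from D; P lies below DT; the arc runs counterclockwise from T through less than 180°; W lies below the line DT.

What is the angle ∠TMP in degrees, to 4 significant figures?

38.02°

D is at the origin; D and T share the same y with |DT| = 38.9 and T on the +x side, so T = (38.90, 0.000). The tangent condition forces PT to be normal to DT, so P = T + (0, -12.7) = (38.90, -12.70). Since PM ⟂ MW (tangency), |PW| = √(12.7² + 25.7²) = 28.67 regardless of where M sits on A1. So W lies on both circle(D, 52.26) and circle(P, 28.67); the below-DT intersection is W = (32.78, -40.70). M is the foot of the tangent from W: M = (26.58, -15.76).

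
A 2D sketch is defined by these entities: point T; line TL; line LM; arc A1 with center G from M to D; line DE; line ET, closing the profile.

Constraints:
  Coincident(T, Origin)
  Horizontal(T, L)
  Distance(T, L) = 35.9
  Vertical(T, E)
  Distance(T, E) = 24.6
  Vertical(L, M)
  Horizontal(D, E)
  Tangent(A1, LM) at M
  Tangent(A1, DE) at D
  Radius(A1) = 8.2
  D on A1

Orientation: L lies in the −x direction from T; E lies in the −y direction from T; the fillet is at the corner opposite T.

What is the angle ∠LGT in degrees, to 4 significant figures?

85.94°

T and E share the same x with |TE| = 24.6 and E on the −y side, so E = (0.000, -24.60). The virtual corner opposite T is at (-35.90, -24.60). A1 meets LM tangentially, so GM is at right angles to LM and the tangent condition forces GD to be normal to DE, with radius 8.2, so the center G sits 8.2 in from both sides at G = (-27.70, -16.40). Then cos ∠LGT = GL·GT / (|GL||GT|), giving 85.94°.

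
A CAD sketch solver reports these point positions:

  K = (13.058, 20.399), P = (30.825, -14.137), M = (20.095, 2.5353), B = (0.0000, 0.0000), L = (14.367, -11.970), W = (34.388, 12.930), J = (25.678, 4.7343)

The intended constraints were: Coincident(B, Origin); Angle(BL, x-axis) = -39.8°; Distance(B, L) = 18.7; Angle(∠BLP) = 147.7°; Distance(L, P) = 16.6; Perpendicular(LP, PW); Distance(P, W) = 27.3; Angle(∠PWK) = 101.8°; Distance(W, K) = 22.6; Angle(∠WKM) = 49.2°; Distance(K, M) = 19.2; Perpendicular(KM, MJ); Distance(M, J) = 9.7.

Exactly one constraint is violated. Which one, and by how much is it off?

Distance(M, J) = 9.7 — off by 3.70.

B = (0.00, 0.00) ✓; BL at -39.80° ✓; |BL| = 18.70 ✓; ∠BLP = 147.7° ✓; |LP| = 16.60 ✓; ∠(LP, PW) = 90.00° ✓; |PW| = 27.30 ✓; ∠PWK = 101.8° ✓; |WK| = 22.60 ✓; ∠WKM = 49.20° ✓; |KM| = 19.20 ✓; ∠(KM, MJ) = 90.00° ✓; |MJ| = 6.000 ✗.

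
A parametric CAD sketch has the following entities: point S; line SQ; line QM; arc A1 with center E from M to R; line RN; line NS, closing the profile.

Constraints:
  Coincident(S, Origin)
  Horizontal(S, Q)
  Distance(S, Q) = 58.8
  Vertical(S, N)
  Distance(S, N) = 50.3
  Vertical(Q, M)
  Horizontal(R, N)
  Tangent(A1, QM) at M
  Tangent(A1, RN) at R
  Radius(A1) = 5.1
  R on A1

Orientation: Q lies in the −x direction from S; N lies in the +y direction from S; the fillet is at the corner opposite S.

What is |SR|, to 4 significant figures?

73.58

S is at the origin; S and Q share the same y with |SQ| = 58.8 and Q on the −x side, so Q = (-58.80, 0.000). SN is vertical with |SN| = 50.3 and N on the +y side, so N = (0.000, 50.30). The virtual corner opposite S is at (-58.80, 50.30). Since A1 is tangent to QM there, EM ⟂ QM and tangency of A1 to RN means the radius ER is perpendicular to RN, with radius 5.1, so the center E sits 5.1 in from both sides at E = (-53.70, 45.20). That places the tangent points at M = (-58.80, 45.20) on QM and R = (-53.70, 50.30) on RN. Then |SR| = |R − S| = 73.58.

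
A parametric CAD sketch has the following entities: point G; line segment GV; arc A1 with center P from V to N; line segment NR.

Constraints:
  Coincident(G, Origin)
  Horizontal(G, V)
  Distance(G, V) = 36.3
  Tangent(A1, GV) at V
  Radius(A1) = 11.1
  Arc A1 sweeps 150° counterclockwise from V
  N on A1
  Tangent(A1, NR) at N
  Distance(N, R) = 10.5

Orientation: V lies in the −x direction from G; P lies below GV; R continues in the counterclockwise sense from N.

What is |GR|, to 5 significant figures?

41.798

On A1, V sits at bearing 90° from P; a 150° counterclockwise sweep puts N at bearing 240°, so N = P + 11.1·(cos 240°, sin 240°) = (-41.850, -20.713). The tangent condition forces PN to be normal to NR, so NR runs along (−sin 240°, cos 240°); with |NR| = 10.5, R = (-32.757, -25.963). Then |GR| = |R − G| = 41.798.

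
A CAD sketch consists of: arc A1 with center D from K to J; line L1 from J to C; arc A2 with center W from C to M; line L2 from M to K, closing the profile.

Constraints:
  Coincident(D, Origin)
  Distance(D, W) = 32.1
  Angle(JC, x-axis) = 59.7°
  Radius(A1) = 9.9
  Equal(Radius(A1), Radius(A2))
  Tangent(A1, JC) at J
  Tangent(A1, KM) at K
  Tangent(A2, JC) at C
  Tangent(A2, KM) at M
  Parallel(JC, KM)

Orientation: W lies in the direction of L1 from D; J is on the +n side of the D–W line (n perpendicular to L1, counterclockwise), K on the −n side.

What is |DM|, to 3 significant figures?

33.6

Tangency of A1 to both parallel lines with radius 9.9 puts J and K at D ± 9.9·n: J = (-8.55, 4.99), K = (8.55, -4.99). Equal radii place C and M the same way about W: C = W + 9.9·n = (7.65, 32.7), M = W − 9.9·n = (24.7, 22.7). Then |DM| = |M − D| = 33.6.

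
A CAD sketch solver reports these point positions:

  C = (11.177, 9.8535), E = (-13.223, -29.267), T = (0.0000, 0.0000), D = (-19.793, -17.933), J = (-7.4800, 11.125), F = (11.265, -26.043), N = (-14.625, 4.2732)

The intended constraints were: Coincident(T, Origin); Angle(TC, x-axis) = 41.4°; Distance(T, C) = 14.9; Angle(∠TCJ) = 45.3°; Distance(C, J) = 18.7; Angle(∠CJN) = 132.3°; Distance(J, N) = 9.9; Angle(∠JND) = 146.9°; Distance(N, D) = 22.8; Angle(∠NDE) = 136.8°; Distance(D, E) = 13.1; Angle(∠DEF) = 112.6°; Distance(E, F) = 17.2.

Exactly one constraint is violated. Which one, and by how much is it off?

Distance(E, F) = 17.2 — off by 7.50.

T = (0.00, 0.00) ✓; TC at 41.40° ✓; |TC| = 14.90 ✓; ∠TCJ = 45.30° ✓; |CJ| = 18.70 ✓; ∠CJN = 132.3° ✓; |JN| = 9.899 ✓; ∠JND = 146.9° ✓; |ND| = 22.80 ✓; ∠NDE = 136.8° ✓; |DE| = 13.10 ✓; ∠DEF = 112.6° ✓; |EF| = 24.70 ✗.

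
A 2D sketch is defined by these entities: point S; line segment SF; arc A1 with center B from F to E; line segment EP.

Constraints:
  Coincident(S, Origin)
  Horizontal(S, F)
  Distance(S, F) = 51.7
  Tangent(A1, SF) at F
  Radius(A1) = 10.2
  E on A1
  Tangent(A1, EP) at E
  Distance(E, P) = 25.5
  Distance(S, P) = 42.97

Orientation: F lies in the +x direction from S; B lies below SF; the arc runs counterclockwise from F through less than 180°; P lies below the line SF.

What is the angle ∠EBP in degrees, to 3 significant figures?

68.2°

Checks: |BE| = 10.20 ✓; ∠(BE, EP) = 90.00° ✓; |EP| = 25.50 ✓; |SP| = 42.97 ✓.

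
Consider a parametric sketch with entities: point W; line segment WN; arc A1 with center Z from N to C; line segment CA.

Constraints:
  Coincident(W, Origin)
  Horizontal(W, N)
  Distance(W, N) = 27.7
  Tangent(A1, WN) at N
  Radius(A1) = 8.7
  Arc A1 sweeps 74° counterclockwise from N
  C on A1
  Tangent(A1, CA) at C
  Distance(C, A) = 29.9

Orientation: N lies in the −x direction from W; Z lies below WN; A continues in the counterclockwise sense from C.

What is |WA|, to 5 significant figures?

56.489

W is at the origin; WN is horizontal with |WN| = 27.7 and N on the −x side, so N = (-27.700, 0.0000). A1 meets WN tangentially, so ZN is at right angles to WN, so Z = N + (0, -8.7) = (-27.700, -8.7000). On A1, N sits at bearing 90° from Z; a 74° counterclockwise sweep puts C at bearing 164°, so C = Z + 8.7·(cos 164°, sin 164°) = (-36.063, -6.3020). Tangency of A1 to CA means the radius ZC is perpendicular to CA, so CA runs along (−sin 164°, cos 164°); with |CA| = 29.9, A = (-44.305, -35.044). Then |WA| = |A − W| = 56.489.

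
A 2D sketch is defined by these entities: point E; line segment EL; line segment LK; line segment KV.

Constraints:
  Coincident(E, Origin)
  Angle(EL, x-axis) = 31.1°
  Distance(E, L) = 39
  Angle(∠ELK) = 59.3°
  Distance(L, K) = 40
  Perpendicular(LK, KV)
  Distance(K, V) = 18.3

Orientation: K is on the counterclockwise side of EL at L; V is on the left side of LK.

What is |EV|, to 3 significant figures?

25.2

E is at the origin; EL runs at 31.1° with length 39.0, so L = 39.0·(cos 31.1°, sin 31.1°) = (33.4, 20.1). ∠ELK = 59.3°, so LK runs at 31.1° + (180° − 59.3°) = 152° from the x-axis; with |LK| = 40.0, K = L + 40.0·(cos 152°, sin 152°) = (-1.86, 39.0). LK is perpendicular to KV; with |KV| = 18.3 on the left of LK, V = K + 18.3·(-0.473, -0.881) = (-10.5, 22.9). Then |EV| = |V − E| = 25.2.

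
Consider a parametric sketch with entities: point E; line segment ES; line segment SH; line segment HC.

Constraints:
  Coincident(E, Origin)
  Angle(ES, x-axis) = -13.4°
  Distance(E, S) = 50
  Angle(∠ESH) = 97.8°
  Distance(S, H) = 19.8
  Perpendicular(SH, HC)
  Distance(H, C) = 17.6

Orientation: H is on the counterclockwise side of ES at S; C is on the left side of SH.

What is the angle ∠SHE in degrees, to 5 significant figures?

61.778°

E is at the origin; ES runs at -13.4° with length 50.0, so S = 50.0·(cos -13.4°, sin -13.4°) = (48.639, -11.587). ∠ESH = 97.8°, so SH runs at -13.4° + (180° − 97.8°) = 68.800° from the x-axis; with |SH| = 19.8, H = S + 19.8·(cos 68.800°, sin 68.800°) = (55.799, 6.8726). Then cos ∠SHE = HS·HE / (|HS||HE|), giving 61.778°.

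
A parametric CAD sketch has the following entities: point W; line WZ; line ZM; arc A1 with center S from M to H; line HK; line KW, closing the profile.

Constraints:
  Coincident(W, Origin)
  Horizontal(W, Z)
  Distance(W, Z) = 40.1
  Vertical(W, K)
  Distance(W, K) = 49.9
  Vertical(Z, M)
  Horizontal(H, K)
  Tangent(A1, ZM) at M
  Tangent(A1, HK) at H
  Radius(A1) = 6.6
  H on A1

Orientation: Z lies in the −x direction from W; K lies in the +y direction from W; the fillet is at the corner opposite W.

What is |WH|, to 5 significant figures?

60.102

W is at the origin; WZ is horizontal with |WZ| = 40.1 and Z on the −x side, so Z = (-40.100, 0.0000). WK is vertical with |WK| = 49.9 and K on the +y side, so K = (0.0000, 49.900). The virtual corner opposite W is at (-40.100, 49.900). The tangent condition forces SM to be normal to ZM and since A1 is tangent to HK there, SH ⟂ HK, with radius 6.6, so the center S sits 6.6 in from both sides at S = (-33.500, 43.300). That places the tangent points at M = (-40.100, 43.300) on ZM and H = (-33.500, 49.900) on HK. Then |WH| = |H − W| = 60.102.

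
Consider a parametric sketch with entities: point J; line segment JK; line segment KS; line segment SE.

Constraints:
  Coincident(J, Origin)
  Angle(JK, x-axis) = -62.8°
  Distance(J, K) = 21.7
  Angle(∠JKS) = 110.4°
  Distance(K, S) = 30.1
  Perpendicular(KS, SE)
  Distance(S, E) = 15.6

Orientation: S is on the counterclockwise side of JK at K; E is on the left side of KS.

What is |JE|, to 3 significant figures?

38.0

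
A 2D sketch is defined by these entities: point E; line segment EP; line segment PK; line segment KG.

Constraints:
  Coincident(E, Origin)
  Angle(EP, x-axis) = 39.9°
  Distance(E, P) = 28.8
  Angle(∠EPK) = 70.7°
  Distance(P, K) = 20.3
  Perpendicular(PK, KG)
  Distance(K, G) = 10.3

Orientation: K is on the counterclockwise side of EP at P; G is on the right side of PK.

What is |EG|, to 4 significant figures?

39.00

E is at the origin; EP runs at 39.9° with length 28.8, so P = 28.8·(cos 39.9°, sin 39.9°) = (22.09, 18.47). ∠EPK = 70.7°, so PK runs at 39.9° + (180° − 70.7°) = 149.2° from the x-axis; with |PK| = 20.3, K = P + 20.3·(cos 149.2°, sin 149.2°) = (4.657, 28.87). PK is perpendicular to KG; with |KG| = 10.3 on the right of PK, G = K + 10.3·(0.5120, 0.8590) = (9.932, 37.72). Then |EG| = |G − E| = 39.00.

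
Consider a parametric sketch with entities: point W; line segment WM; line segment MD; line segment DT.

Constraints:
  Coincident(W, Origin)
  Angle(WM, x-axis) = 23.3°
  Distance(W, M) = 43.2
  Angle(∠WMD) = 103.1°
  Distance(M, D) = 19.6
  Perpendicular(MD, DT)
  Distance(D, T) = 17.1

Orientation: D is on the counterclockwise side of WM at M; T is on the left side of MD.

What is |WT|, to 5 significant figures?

38.570

W is at the origin; WM runs at 23.3° with length 43.2, so M = 43.2·(cos 23.3°, sin 23.3°) = (39.677, 17.088). ∠WMD = 103.1°, so MD runs at 23.3° + (180° − 103.1°) = 100.20° from the x-axis; with |MD| = 19.6, D = M + 19.6·(cos 100.20°, sin 100.20°) = (36.206, 36.378). MD is perpendicular to DT; with |DT| = 17.1 on the left of MD, T = D + 17.1·(-0.98420, -0.17708) = (19.376, 33.350). Then |WT| = |T − W| = 38.570.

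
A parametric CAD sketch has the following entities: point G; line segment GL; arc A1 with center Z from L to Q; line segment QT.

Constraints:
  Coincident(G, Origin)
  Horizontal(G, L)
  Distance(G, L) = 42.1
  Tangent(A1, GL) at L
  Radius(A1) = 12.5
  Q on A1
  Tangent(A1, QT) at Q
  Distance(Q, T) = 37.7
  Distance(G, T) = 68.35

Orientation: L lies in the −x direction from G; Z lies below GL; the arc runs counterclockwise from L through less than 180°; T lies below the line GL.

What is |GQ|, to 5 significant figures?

56.414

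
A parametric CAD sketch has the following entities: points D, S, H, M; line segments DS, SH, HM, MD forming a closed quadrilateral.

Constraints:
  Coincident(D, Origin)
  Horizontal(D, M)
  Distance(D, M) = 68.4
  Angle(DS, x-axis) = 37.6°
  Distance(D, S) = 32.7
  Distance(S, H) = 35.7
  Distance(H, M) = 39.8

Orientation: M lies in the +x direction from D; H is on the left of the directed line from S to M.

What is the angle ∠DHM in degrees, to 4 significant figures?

73.25°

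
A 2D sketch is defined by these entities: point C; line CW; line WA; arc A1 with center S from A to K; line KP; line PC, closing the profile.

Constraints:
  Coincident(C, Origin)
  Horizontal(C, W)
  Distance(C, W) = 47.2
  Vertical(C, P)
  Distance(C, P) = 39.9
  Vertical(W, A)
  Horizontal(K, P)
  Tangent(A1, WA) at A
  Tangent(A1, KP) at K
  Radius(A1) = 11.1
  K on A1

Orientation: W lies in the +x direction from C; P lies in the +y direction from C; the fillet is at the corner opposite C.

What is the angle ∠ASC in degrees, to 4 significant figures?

141.4°

C is at the origin; CW is horizontal with |CW| = 47.2 and W on the +x side, so W = (47.20, 0.000). C and P share the same x with |CP| = 39.9 and P on the +y side, so P = (0.000, 39.90). The virtual corner opposite C is at (47.20, 39.90). A1 meets WA tangentially, so SA is at right angles to WA and the tangent condition forces SK to be normal to KP, with radius 11.1, so the center S sits 11.1 in from both sides at S = (36.10, 28.80). That places the tangent points at A = (47.20, 28.80) on WA and K = (36.10, 39.90) on KP. Then cos ∠ASC = SA·SC / (|SA||SC|), giving 141.4°.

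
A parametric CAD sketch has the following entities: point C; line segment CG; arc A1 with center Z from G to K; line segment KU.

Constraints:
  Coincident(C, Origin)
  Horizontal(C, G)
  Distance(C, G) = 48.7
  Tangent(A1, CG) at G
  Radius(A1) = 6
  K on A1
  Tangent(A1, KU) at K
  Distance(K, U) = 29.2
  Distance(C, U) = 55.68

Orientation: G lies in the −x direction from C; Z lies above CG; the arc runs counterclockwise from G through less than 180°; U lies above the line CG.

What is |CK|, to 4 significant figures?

43.13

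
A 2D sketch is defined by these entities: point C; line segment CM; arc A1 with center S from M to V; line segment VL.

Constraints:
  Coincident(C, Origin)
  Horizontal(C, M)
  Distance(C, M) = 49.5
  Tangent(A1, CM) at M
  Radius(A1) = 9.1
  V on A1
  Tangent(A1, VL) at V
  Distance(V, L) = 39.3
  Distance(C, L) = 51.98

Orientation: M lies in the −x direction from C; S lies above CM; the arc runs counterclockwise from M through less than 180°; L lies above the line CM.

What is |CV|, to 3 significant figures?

41.3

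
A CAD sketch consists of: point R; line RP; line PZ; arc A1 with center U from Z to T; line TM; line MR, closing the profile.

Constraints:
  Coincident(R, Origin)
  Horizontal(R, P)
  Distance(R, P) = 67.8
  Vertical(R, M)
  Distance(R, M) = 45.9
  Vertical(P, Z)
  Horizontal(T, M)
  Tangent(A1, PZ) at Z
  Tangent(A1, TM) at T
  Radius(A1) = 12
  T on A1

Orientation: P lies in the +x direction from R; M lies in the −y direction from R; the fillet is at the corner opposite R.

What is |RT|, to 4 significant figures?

72.25

R is at the origin; R and P share the same y with |RP| = 67.8 and P on the +x side, so P = (67.80, 0.000). RM is vertical with |RM| = 45.9 and M on the −y side, so M = (0.000, -45.90). The virtual corner opposite R is at (67.80, -45.90). The tangent condition forces UZ to be normal to PZ and the tangent condition forces UT to be normal to TM, with radius 12.0, so the center U sits 12.0 in from both sides at U = (55.80, -33.90). That places the tangent points at Z = (67.80, -33.90) on PZ and T = (55.80, -45.90) on TM. Then |RT| = |T − R| = 72.25.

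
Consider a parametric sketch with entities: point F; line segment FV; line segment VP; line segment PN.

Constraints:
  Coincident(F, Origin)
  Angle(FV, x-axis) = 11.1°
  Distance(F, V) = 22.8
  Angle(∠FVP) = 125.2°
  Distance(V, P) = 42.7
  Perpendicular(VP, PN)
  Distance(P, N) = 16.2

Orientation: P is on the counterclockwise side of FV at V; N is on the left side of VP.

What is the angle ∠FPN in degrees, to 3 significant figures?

71.5°

∠FVP = 125.2°, so VP runs at 11.1° + (180° − 125.2°) = 65.9° from the x-axis; with |VP| = 42.7, P = V + 42.7·(cos 65.9°, sin 65.9°) = (39.8, 43.4). VP ⟂ PN; with |PN| = 16.2 on the left of VP, N = P + 16.2·(-0.913, 0.408) = (25.0, 50.0). Then cos ∠FPN = PF·PN / (|PF||PN|), giving 71.5°.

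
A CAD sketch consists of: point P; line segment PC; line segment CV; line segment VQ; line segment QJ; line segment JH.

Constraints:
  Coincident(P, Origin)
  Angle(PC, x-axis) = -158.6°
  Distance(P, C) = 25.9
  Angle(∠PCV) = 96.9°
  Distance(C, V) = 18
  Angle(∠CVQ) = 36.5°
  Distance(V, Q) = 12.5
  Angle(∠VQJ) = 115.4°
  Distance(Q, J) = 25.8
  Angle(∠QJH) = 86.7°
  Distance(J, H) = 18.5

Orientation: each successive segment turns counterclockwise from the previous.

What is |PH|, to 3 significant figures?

46.3

P is at the origin; PC runs at -158.6° with length 25.9, so C = (-24.1, -9.45). ∠PCV = 96.9° gives CV at -75.5° from the x-axis; with |CV| = 18.0, V = (-19.6, -26.9). ∠CVQ = 36.5° gives VQ at 68.0° from the x-axis; with |VQ| = 12.5, Q = (-14.9, -15.3). ∠VQJ = 115.4° gives QJ at 133° from the x-axis; with |QJ| = 25.8, J = (-32.4, 3.70). ∠QJH = 86.7° gives JH at -134° from the x-axis; with |JH| = 18.5, H = (-45.3, -9.58). Then |PH| = |H − P| = 46.3.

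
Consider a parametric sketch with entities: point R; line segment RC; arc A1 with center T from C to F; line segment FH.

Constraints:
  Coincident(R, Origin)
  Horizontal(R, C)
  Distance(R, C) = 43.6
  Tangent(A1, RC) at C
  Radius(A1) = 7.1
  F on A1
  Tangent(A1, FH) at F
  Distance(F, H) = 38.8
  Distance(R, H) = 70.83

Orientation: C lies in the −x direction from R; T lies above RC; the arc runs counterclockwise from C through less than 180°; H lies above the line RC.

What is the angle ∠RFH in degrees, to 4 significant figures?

132.2°

Checks: R.y = 0.00, C.y = 0.00 ✓; |TF| = 7.100 ✓; ∠(TF, FH) = 90.00° ✓; |FH| = 38.80 ✓; |RH| = 70.83 ✓.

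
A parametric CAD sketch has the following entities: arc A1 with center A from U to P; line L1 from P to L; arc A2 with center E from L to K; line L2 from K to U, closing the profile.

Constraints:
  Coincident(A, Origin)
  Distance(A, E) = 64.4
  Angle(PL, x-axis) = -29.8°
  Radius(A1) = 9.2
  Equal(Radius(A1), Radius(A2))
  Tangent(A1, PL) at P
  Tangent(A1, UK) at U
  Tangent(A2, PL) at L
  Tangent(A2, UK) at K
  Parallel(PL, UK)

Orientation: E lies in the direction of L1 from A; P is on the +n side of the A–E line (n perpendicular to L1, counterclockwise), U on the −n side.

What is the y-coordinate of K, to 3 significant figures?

-40.0

The slot axis is L1's direction at -29.8°, so u = (cos -29.8°, sin -29.8°) = (0.868, -0.497) and n = (−sin -29.8°, cos -29.8°) = (0.497, 0.868). A is at the origin and E lies 64.4 along u from A, so E = 64.4·u = (55.9, -32.0). Tangency of A1 to both parallel lines with radius 9.2 puts P and U at A ± 9.2·n: P = (4.57, 7.98), U = (-4.57, -7.98). Equal radii place L and K the same way about E: L = E + 9.2·n = (60.5, -24.0), K = E − 9.2·n = (51.3, -40.0). So K.y = -40.0.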